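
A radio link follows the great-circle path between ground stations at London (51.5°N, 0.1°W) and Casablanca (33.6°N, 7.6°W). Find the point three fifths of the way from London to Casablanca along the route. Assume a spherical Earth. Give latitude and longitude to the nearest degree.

The haversine formula gives a central angle δ ≈ 0.327 rad (18.7°) between the endpoints.
Interpolate at f = 3/5 with slerp weights a = sin((1−f)δ)/sin δ ≈ 0.406, b = sin(fδ)/sin δ ≈ 0.607.
p = a·p₁ + b·p₂ ≈ (0.754, -0.067, 0.654); φ = arcsin(p_z) ≈ 40.82°, λ = atan2(p_y, p_x) ≈ -5.10°.

≈ (41°N, 5°W)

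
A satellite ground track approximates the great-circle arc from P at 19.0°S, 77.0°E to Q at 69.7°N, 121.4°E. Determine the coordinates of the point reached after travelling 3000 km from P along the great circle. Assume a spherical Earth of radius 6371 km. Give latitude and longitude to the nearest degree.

≈ 7°N, 83°E

Convert each endpoint to a unit vector on the sphere (x = cos φ cos λ, y = cos φ sin λ, z = sin φ).
The central angle between the endpoints is δ = arccos(p₁·p₂) ≈ 1.642 rad (94.1°). The total great-circle distance is δ·R ≈ 1.642 × 6371 ≈ 10460 km, so the target fraction is f = 3000/10460 ≈ 0.287.
Interpolate at f ≈ 0.287 with slerp weights a = sin((1−f)δ)/sin δ ≈ 0.923, b = sin(fδ)/sin δ ≈ 0.455.
p = a·p₁ + b·p₂ ≈ (0.114, 0.985, 0.126); φ = arcsin(p_z) ≈ 7.23°, λ = atan2(p_y, p_x) ≈ 83.39°.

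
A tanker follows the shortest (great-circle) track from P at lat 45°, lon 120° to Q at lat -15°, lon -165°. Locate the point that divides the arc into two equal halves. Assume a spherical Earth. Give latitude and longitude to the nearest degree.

Write both endpoints as unit vectors p₁, p₂ with components (cos φ cos λ, cos φ sin λ, sin φ).
The central angle between the endpoints is δ = arccos(p₁·p₂) ≈ 1.577 rad (90.4°).
Interpolate at f = 1/2 with slerp weights a = sin((1−f)δ)/sin δ ≈ 0.709, b = sin(fδ)/sin δ ≈ 0.709.
p = a·p₁ + b·p₂ ≈ (-0.913, 0.257, 0.318); φ = arcsin(p_z) ≈ 18.54°, λ = atan2(p_y, p_x) ≈ 164.27°.

≈ lat 19°, lon 164°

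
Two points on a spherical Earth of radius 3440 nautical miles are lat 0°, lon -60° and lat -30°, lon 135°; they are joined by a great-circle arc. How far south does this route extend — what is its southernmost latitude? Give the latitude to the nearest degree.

The great circle lies in the plane with unit normal n̂ = (p₁ × p₂)/|p₁ × p₂|.
Here n̂_z ≈ -0.409; the vertex latitude is φ_max = arccos|n̂_z| ≈ 65.9°.

≈ -66°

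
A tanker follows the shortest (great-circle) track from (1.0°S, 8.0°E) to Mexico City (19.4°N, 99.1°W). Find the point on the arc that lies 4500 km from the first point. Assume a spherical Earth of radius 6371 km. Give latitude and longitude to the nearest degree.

≈ (12°N, 31°W)

Convert each endpoint to a unit vector on the sphere (x = cos φ cos λ, y = cos φ sin λ, z = sin φ).
The central angle between the endpoints is δ = arccos(p₁·p₂) ≈ 1.858 rad (106.4°). The total great-circle distance is δ·R ≈ 1.858 × 6371 ≈ 11836 km, so the target fraction is f = 4500/11836 ≈ 0.380.
Interpolate at f ≈ 0.380 with slerp weights a = sin((1−f)δ)/sin δ ≈ 0.952, b = sin(fδ)/sin δ ≈ 0.677.
p = a·p₁ + b·p₂ ≈ (0.842, -0.498, 0.208); φ = arcsin(p_z) ≈ 12.01°, λ = atan2(p_y, p_x) ≈ -30.59°.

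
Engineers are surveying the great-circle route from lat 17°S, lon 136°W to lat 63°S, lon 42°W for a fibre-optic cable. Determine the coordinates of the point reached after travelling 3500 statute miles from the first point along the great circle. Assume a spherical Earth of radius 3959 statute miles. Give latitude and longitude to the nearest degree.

The haversine formula gives a central angle δ ≈ 1.338 rad (76.7°) between the endpoints. The total great-circle distance is δ·R ≈ 1.338 × 3959 ≈ 5299 mi, so the target fraction is f = 3500/5299 ≈ 0.660.
Interpolate at f ≈ 0.660 with slerp weights a = sin((1−f)δ)/sin δ ≈ 0.451, b = sin(fδ)/sin δ ≈ 0.795.
p = a·p₁ + b·p₂ ≈ (-0.042, -0.541, -0.840); φ = arcsin(p_z) ≈ -57.13°, λ = atan2(p_y, p_x) ≈ -94.46°.

≈ lat 57°S, lon 94°W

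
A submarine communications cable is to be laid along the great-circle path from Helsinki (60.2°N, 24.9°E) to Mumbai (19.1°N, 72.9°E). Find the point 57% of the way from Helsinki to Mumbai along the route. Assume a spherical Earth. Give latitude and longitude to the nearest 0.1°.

≈ (38.9°N, 59.6°E)

The haversine formula gives a central angle δ ≈ 0.930 rad (53.3°) between the endpoints.
Interpolate at f = 0.57 with slerp weights a = sin((1−f)δ)/sin δ ≈ 0.486, b = sin(fδ)/sin δ ≈ 0.631.
p = a·p₁ + b·p₂ ≈ (0.394, 0.671, 0.628); φ = arcsin(p_z) ≈ 38.89°, λ = atan2(p_y, p_x) ≈ 59.58°.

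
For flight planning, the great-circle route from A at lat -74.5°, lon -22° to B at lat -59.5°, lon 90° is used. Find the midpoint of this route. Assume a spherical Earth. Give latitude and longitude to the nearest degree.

The haversine formula gives a central angle δ ≈ 0.677 rad (38.8°) between the endpoints.
Interpolate at f = 1/2 with slerp weights a = sin((1−f)δ)/sin δ ≈ 0.530, b = sin(fδ)/sin δ ≈ 0.530.
p = a·p₁ + b·p₂ ≈ (0.131, 0.216, -0.968); φ = arcsin(p_z) ≈ -75.36°, λ = atan2(p_y, p_x) ≈ 58.69°.

≈ lat -75°, lon 59°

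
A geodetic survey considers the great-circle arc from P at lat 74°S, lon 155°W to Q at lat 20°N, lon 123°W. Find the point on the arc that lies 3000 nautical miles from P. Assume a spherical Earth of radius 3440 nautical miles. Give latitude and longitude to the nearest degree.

≈ lat 26°S, lon 130°W

The haversine formula gives a central angle δ ≈ 1.680 rad (96.3°) between the endpoints. The total great-circle distance is δ·R ≈ 1.680 × 3440 ≈ 5780 nmi, so the target fraction is f = 3000/5780 ≈ 0.519.
Interpolate at f ≈ 0.519 with slerp weights a = sin((1−f)δ)/sin δ ≈ 0.727, b = sin(fδ)/sin δ ≈ 0.770.
p = a·p₁ + b·p₂ ≈ (-0.576, -0.692, -0.436); φ = arcsin(p_z) ≈ -25.83°, λ = atan2(p_y, p_x) ≈ -129.78°.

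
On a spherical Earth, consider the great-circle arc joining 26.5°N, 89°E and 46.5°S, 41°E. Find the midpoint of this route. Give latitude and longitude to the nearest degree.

Write both endpoints as unit vectors p₁, p₂ with components (cos φ cos λ, cos φ sin λ, sin φ).
The central angle between the endpoints is δ = arccos(p₁·p₂) ≈ 1.482 rad (84.9°).
Interpolate at f = 1/2 with slerp weights a = sin((1−f)δ)/sin δ ≈ 0.678, b = sin(fδ)/sin δ ≈ 0.678.
p = a·p₁ + b·p₂ ≈ (0.363, 0.913, -0.189); φ = arcsin(p_z) ≈ -10.91°, λ = atan2(p_y, p_x) ≈ 68.32°.

≈ 11°S, 68°E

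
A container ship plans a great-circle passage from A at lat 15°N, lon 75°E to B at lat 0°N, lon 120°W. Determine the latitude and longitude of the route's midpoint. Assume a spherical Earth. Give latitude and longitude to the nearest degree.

Write both endpoints as unit vectors p₁, p₂ with components (cos φ cos λ, cos φ sin λ, sin φ).
The central angle between the endpoints is δ = arccos(p₁·p₂) ≈ 2.773 rad (158.9°).
Interpolate at f = 1/2 with slerp weights a = sin((1−f)δ)/sin δ ≈ 2.732, b = sin(fδ)/sin δ ≈ 2.732.
p = a·p₁ + b·p₂ ≈ (-0.683, 0.183, 0.707); φ = arcsin(p_z) ≈ 45.00°, λ = atan2(p_y, p_x) ≈ 165.00°.

≈ lat 45°N, lon 165°E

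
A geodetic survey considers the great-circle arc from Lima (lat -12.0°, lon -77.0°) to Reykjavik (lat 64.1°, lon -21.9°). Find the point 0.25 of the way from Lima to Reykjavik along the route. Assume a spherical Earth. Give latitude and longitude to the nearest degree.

From cos δ = sin φ₁ sin φ₂ + cos φ₁ cos φ₂ cos Δλ, the central angle is δ ≈ 1.513 rad (86.7°).
Interpolate at f = 0.25 with slerp weights a = sin((1−f)δ)/sin δ ≈ 0.908, b = sin(fδ)/sin δ ≈ 0.370.
p = a·p₁ + b·p₂ ≈ (0.350, -0.926, 0.144); φ = arcsin(p_z) ≈ 8.28°, λ = atan2(p_y, p_x) ≈ -69.30°.

≈ lat 8°, lon -69°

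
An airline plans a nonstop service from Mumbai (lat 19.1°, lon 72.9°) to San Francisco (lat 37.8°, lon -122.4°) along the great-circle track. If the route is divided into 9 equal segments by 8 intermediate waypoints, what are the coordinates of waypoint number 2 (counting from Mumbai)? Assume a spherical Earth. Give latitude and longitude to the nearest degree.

Write both endpoints as unit vectors p₁, p₂ with components (cos φ cos λ, cos φ sin λ, sin φ).
The central angle between the endpoints is δ = arccos(p₁·p₂) ≈ 2.117 rad (121.3°).
Interpolate at f = 2/9 with slerp weights a = sin((1−f)δ)/sin δ ≈ 1.167, b = sin(fδ)/sin δ ≈ 0.531.
p = a·p₁ + b·p₂ ≈ (0.100, 0.700, 0.707); φ = arcsin(p_z) ≈ 45.00°, λ = atan2(p_y, p_x) ≈ 81.90°.

≈ lat 45°, lon 82°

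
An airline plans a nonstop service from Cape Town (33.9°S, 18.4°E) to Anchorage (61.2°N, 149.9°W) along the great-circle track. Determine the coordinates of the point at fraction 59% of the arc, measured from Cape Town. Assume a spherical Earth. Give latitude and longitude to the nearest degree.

≈ 54°N, 2°W

Write both endpoints as unit vectors p₁, p₂ with components (cos φ cos λ, cos φ sin λ, sin φ).
The central angle between the endpoints is δ = arccos(p₁·p₂) ≈ 2.647 rad (151.7°).
Interpolate at f = 0.59 with slerp weights a = sin((1−f)δ)/sin δ ≈ 1.864, b = sin(fδ)/sin δ ≈ 2.108.
p = a·p₁ + b·p₂ ≈ (0.590, -0.021, 0.807); φ = arcsin(p_z) ≈ 53.83°, λ = atan2(p_y, p_x) ≈ -2.02°.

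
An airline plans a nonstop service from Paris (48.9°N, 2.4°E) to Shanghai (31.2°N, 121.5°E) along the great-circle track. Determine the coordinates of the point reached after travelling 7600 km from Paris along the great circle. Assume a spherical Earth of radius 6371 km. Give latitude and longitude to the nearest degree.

≈ 43°N, 110°E

The haversine formula gives a central angle δ ≈ 1.454 rad (83.3°) between the endpoints. The total great-circle distance is δ·R ≈ 1.454 × 6371 ≈ 9261 km, so the target fraction is f = 7600/9261 ≈ 0.821.
Interpolate at f ≈ 0.821 with slerp weights a = sin((1−f)δ)/sin δ ≈ 0.260, b = sin(fδ)/sin δ ≈ 0.936.
p = a·p₁ + b·p₂ ≈ (-0.248, 0.690, 0.680); φ = arcsin(p_z) ≈ 42.87°, λ = atan2(p_y, p_x) ≈ 109.76°.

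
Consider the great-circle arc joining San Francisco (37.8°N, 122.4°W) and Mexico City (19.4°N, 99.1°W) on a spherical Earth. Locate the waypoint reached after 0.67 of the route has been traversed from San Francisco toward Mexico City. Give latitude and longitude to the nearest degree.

From cos δ = sin φ₁ sin φ₂ + cos φ₁ cos φ₂ cos Δλ, the central angle is δ ≈ 0.478 rad (27.4°).
Interpolate at f = 0.67 with slerp weights a = sin((1−f)δ)/sin δ ≈ 0.341, b = sin(fδ)/sin δ ≈ 0.684.
p = a·p₁ + b·p₂ ≈ (-0.247, -0.865, 0.437); φ = arcsin(p_z) ≈ 25.89°, λ = atan2(p_y, p_x) ≈ -105.91°.

≈ 26°N, 106°W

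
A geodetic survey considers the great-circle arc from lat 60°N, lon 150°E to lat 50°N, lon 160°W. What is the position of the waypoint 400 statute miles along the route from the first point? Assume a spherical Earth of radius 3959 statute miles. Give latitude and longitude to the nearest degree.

≈ lat 60°N, lon 162°E

Convert each endpoint to a unit vector on the sphere (x = cos φ cos λ, y = cos φ sin λ, z = sin φ).
The central angle between the endpoints is δ = arccos(p₁·p₂) ≈ 0.516 rad (29.5°). The total great-circle distance is δ·R ≈ 0.516 × 3959 ≈ 2041 mi, so the target fraction is f = 400/2041 ≈ 0.196.
Interpolate at f ≈ 0.196 with slerp weights a = sin((1−f)δ)/sin δ ≈ 0.817, b = sin(fδ)/sin δ ≈ 0.205.
p = a·p₁ + b·p₂ ≈ (-0.477, 0.159, 0.864); φ = arcsin(p_z) ≈ 59.79°, λ = atan2(p_y, p_x) ≈ 161.55°.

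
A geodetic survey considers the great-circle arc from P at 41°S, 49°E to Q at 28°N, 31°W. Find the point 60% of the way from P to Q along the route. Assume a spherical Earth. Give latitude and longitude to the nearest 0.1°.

≈ 1.0°S, 1.6°W

The haversine formula gives a central angle δ ≈ 1.764 rad (101.1°) between the endpoints.
Interpolate at f = 0.60 with slerp weights a = sin((1−f)δ)/sin δ ≈ 0.661, b = sin(fδ)/sin δ ≈ 0.888.
p = a·p₁ + b·p₂ ≈ (0.999, -0.027, -0.017); φ = arcsin(p_z) ≈ -0.95°, λ = atan2(p_y, p_x) ≈ -1.57°.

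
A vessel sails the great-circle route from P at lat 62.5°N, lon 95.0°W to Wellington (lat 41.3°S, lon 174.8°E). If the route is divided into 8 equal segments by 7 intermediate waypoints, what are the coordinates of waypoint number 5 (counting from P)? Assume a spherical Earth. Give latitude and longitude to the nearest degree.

≈ lat 0°N, lon 160°W

Write both endpoints as unit vectors p₁, p₂ with components (cos φ cos λ, cos φ sin λ, sin φ).
The central angle between the endpoints is δ = arccos(p₁·p₂) ≈ 2.198 rad (125.9°).
Interpolate at f = 5/8 with slerp weights a = sin((1−f)δ)/sin δ ≈ 0.906, b = sin(fδ)/sin δ ≈ 1.211.
p = a·p₁ + b·p₂ ≈ (-0.942, -0.334, 0.005); φ = arcsin(p_z) ≈ 0.27°, λ = atan2(p_y, p_x) ≈ -160.46°.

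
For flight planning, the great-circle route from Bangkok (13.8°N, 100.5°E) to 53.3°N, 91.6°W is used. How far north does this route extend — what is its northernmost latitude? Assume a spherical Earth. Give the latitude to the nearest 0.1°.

The great circle lies in the plane with unit normal n̂ = (p₁ × p₂)/|p₁ × p₂|.
Here n̂_z ≈ +0.131; the vertex latitude is φ_max = arccos|n̂_z| ≈ 82.5°.

≈ 82.5°N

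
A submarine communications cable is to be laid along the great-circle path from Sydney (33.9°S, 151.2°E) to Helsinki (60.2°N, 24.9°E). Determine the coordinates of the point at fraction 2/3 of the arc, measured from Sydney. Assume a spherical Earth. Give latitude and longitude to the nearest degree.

≈ (43°N, 98°E)

From cos δ = sin φ₁ sin φ₂ + cos φ₁ cos φ₂ cos Δλ, the central angle is δ ≈ 2.386 rad (136.7°).
Interpolate at f = 2/3 with slerp weights a = sin((1−f)δ)/sin δ ≈ 1.042, b = sin(fδ)/sin δ ≈ 1.459.
p = a·p₁ + b·p₂ ≈ (-0.100, 0.722, 0.685); φ = arcsin(p_z) ≈ 43.21°, λ = atan2(p_y, p_x) ≈ 97.92°.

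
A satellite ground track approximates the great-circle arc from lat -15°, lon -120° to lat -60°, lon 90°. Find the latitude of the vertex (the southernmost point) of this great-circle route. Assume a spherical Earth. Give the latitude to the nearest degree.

The great circle lies in the plane with unit normal n̂ = (p₁ × p₂)/|p₁ × p₂|.
Here n̂_z ≈ -0.246; the vertex latitude is φ_max = arccos|n̂_z| ≈ 75.7°.

≈ -76°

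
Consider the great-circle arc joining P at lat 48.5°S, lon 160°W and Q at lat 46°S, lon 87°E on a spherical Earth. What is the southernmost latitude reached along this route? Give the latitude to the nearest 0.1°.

≈ 63.0°S

The great circle lies in the plane with unit normal n̂ = (p₁ × p₂)/|p₁ × p₂|.
Here n̂_z ≈ -0.454; the vertex latitude is φ_max = arccos|n̂_z| ≈ 63.0°.
Check via Clairaut: cos φ_max = |cos φ₁| · sin C = cos(48.5°)·sin(136.8°) ≈ 0.454, again giving ≈ 63.0°.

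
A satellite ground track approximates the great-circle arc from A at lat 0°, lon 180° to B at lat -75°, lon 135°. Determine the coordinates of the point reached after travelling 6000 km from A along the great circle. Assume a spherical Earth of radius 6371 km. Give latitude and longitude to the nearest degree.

≈ lat -53°, lon 166°

From cos δ = sin φ₁ sin φ₂ + cos φ₁ cos φ₂ cos Δλ, the central angle is δ ≈ 1.387 rad (79.5°). The total great-circle distance is δ·R ≈ 1.387 × 6371 ≈ 8835 km, so the target fraction is f = 6000/8835 ≈ 0.679.
Interpolate at f ≈ 0.679 with slerp weights a = sin((1−f)δ)/sin δ ≈ 0.438, b = sin(fδ)/sin δ ≈ 0.822.
p = a·p₁ + b·p₂ ≈ (-0.588, 0.151, -0.794); φ = arcsin(p_z) ≈ -52.60°, λ = atan2(p_y, p_x) ≈ 165.65°.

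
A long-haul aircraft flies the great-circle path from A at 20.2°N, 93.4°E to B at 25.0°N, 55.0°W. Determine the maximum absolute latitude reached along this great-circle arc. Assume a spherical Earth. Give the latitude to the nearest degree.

≈ 57°N

The great circle lies in the plane with unit normal n̂ = (p₁ × p₂)/|p₁ × p₂|.
Here n̂_z ≈ -0.546; the vertex latitude is φ_max = arccos|n̂_z| ≈ 56.9°.
Check via Clairaut: cos φ_max = |cos φ₁| · sin C = cos(20.2°)·sin(35.6°) ≈ 0.546, again giving ≈ 56.9°.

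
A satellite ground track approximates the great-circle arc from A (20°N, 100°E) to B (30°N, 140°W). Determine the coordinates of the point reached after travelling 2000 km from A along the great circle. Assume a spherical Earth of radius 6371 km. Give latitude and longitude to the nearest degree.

Write both endpoints as unit vectors p₁, p₂ with components (cos φ cos λ, cos φ sin λ, sin φ).
The central angle between the endpoints is δ = arccos(p₁·p₂) ≈ 1.809 rad (103.6°). The total great-circle distance is δ·R ≈ 1.809 × 6371 ≈ 11525 km, so the target fraction is f = 2000/11525 ≈ 0.174.
Interpolate at f ≈ 0.174 with slerp weights a = sin((1−f)δ)/sin δ ≈ 1.026, b = sin(fδ)/sin δ ≈ 0.318.
p = a·p₁ + b·p₂ ≈ (-0.378, 0.773, 0.510); φ = arcsin(p_z) ≈ 30.65°, λ = atan2(p_y, p_x) ≈ 116.08°.

≈ (31°N, 116°E)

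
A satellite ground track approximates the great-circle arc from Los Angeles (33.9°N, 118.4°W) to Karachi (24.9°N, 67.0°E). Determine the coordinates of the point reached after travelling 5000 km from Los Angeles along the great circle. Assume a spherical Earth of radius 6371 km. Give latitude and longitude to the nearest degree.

From cos δ = sin φ₁ sin φ₂ + cos φ₁ cos φ₂ cos Δλ, the central angle is δ ≈ 2.111 rad (121.0°). The total great-circle distance is δ·R ≈ 2.111 × 6371 ≈ 13452 km, so the target fraction is f = 5000/13452 ≈ 0.372.
Interpolate at f ≈ 0.372 with slerp weights a = sin((1−f)δ)/sin δ ≈ 1.132, b = sin(fδ)/sin δ ≈ 0.824.
p = a·p₁ + b·p₂ ≈ (-0.155, -0.138, 0.978); φ = arcsin(p_z) ≈ 78.03°, λ = atan2(p_y, p_x) ≈ -138.23°.

≈ (78°N, 138°W)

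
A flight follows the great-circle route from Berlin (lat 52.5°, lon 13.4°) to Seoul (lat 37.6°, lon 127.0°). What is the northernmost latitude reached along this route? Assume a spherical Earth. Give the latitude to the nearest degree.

The great circle lies in the plane with unit normal n̂ = (p₁ × p₂)/|p₁ × p₂|.
Here n̂_z ≈ +0.462; the vertex latitude is φ_max = arccos|n̂_z| ≈ 62.5°.
Check via Clairaut: cos φ_max = |cos φ₁| · sin C = cos(52.5°)·sin(49.4°) ≈ 0.462, again giving ≈ 62.5°.

≈ 62°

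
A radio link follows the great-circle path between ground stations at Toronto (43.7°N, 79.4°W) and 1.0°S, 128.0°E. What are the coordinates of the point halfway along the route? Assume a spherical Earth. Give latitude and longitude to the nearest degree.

Write both endpoints as unit vectors p₁, p₂ with components (cos φ cos λ, cos φ sin λ, sin φ).
The central angle between the endpoints is δ = arccos(p₁·p₂) ≈ 2.283 rad (130.8°).
Interpolate at f = 1/2 with slerp weights a = sin((1−f)δ)/sin δ ≈ 1.202, b = sin(fδ)/sin δ ≈ 1.202.
p = a·p₁ + b·p₂ ≈ (-0.580, 0.093, 0.809); φ = arcsin(p_z) ≈ 54.03°, λ = atan2(p_y, p_x) ≈ 170.90°.

≈ 54°N, 171°E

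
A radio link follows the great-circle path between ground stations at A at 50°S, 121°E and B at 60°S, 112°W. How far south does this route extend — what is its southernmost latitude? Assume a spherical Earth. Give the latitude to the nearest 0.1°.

The great circle lies in the plane with unit normal n̂ = (p₁ × p₂)/|p₁ × p₂|.
Here n̂_z ≈ +0.291; the vertex latitude is φ_max = arccos|n̂_z| ≈ 73.1°.

≈ 73.1°S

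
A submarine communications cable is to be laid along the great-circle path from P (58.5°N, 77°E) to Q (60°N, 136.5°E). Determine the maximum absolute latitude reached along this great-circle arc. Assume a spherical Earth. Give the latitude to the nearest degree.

≈ 63°N

The great circle lies in the plane with unit normal n̂ = (p₁ × p₂)/|p₁ × p₂|.
Here n̂_z ≈ +0.458; the vertex latitude is φ_max = arccos|n̂_z| ≈ 62.7°.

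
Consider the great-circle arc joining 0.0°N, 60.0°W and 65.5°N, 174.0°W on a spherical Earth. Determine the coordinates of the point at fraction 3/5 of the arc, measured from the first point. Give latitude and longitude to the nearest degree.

≈ 53°N, 93°W

Write both endpoints as unit vectors p₁, p₂ with components (cos φ cos λ, cos φ sin λ, sin φ).
The central angle between the endpoints is δ = arccos(p₁·p₂) ≈ 1.740 rad (99.7°).
Interpolate at f = 3/5 with slerp weights a = sin((1−f)δ)/sin δ ≈ 0.651, b = sin(fδ)/sin δ ≈ 0.877.
p = a·p₁ + b·p₂ ≈ (-0.036, -0.601, 0.798); φ = arcsin(p_z) ≈ 52.95°, λ = atan2(p_y, p_x) ≈ -93.47°.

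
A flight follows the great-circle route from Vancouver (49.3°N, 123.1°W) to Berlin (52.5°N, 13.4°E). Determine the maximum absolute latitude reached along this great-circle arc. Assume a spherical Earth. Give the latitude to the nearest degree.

The great circle lies in the plane with unit normal n̂ = (p₁ × p₂)/|p₁ × p₂|.
Here n̂_z ≈ +0.288; the vertex latitude is φ_max = arccos|n̂_z| ≈ 73.3°.
Check via Clairaut: cos φ_max = |cos φ₁| · sin C = cos(49.3°)·sin(26.2°) ≈ 0.288, again giving ≈ 73.3°.

≈ 73°N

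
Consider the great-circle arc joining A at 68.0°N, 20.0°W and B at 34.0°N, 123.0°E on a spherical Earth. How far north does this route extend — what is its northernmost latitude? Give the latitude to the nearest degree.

≈ 79°N

The great circle lies in the plane with unit normal n̂ = (p₁ × p₂)/|p₁ × p₂|.
Here n̂_z ≈ +0.194; the vertex latitude is φ_max = arccos|n̂_z| ≈ 78.8°.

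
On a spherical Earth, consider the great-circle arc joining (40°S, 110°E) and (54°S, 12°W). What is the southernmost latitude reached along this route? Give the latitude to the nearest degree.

The great circle lies in the plane with unit normal n̂ = (p₁ × p₂)/|p₁ × p₂|.
Here n̂_z ≈ -0.398; the vertex latitude is φ_max = arccos|n̂_z| ≈ 66.6°.

≈ 67°S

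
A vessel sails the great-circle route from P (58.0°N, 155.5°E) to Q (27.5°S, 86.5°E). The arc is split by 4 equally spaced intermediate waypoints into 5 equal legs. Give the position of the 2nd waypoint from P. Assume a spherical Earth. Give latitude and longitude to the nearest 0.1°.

≈ (27.0°N, 116.6°E)

The haversine formula gives a central angle δ ≈ 1.796 rad (102.9°) between the endpoints.
Interpolate at f = 2/5 with slerp weights a = sin((1−f)δ)/sin δ ≈ 0.904, b = sin(fδ)/sin δ ≈ 0.675.
p = a·p₁ + b·p₂ ≈ (-0.399, 0.796, 0.455); φ = arcsin(p_z) ≈ 27.03°, λ = atan2(p_y, p_x) ≈ 116.62°.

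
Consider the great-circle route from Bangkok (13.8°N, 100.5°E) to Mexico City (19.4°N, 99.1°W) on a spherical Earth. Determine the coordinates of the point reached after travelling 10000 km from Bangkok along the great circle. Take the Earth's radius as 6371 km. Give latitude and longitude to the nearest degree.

From cos δ = sin φ₁ sin φ₂ + cos φ₁ cos φ₂ cos Δλ, the central angle is δ ≈ 2.471 rad (141.6°). The total great-circle distance is δ·R ≈ 2.471 × 6371 ≈ 15745 km, so the target fraction is f = 10000/15745 ≈ 0.635.
Interpolate at f ≈ 0.635 with slerp weights a = sin((1−f)δ)/sin δ ≈ 1.263, b = sin(fδ)/sin δ ≈ 1.610.
p = a·p₁ + b·p₂ ≈ (-0.464, -0.294, 0.836); φ = arcsin(p_z) ≈ 56.72°, λ = atan2(p_y, p_x) ≈ -147.66°.

≈ 57°N, 148°W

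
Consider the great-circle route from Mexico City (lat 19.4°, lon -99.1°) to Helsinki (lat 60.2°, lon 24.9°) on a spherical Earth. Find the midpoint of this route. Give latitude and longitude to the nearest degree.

Write both endpoints as unit vectors p₁, p₂ with components (cos φ cos λ, cos φ sin λ, sin φ).
The central angle between the endpoints is δ = arccos(p₁·p₂) ≈ 1.545 rad (88.5°).
Interpolate at f = 1/2 with slerp weights a = sin((1−f)δ)/sin δ ≈ 0.698, b = sin(fδ)/sin δ ≈ 0.698.
p = a·p₁ + b·p₂ ≈ (0.211, -0.504, 0.838); φ = arcsin(p_z) ≈ 56.89°, λ = atan2(p_y, p_x) ≈ -67.33°.

≈ lat 57°, lon -67°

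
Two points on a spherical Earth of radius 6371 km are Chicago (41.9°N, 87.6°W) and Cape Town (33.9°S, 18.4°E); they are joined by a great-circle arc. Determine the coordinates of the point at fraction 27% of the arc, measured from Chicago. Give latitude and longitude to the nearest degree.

Write both endpoints as unit vectors p₁, p₂ with components (cos φ cos λ, cos φ sin λ, sin φ).
The central angle between the endpoints is δ = arccos(p₁·p₂) ≈ 2.145 rad (122.9°).
Interpolate at f = 0.27 with slerp weights a = sin((1−f)δ)/sin δ ≈ 1.191, b = sin(fδ)/sin δ ≈ 0.652.
p = a·p₁ + b·p₂ ≈ (0.550, -0.715, 0.432); φ = arcsin(p_z) ≈ 25.58°, λ = atan2(p_y, p_x) ≈ -52.41°.

≈ 26°N, 52°W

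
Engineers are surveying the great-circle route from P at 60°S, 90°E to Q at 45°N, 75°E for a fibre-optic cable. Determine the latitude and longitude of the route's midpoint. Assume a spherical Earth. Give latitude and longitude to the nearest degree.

≈ 8°S, 81°E

The haversine formula gives a central angle δ ≈ 1.845 rad (105.7°) between the endpoints.
Interpolate at f = 1/2 with slerp weights a = sin((1−f)δ)/sin δ ≈ 0.828, b = sin(fδ)/sin δ ≈ 0.828.
p = a·p₁ + b·p₂ ≈ (0.152, 0.980, -0.132); φ = arcsin(p_z) ≈ -7.56°, λ = atan2(p_y, p_x) ≈ 81.21°.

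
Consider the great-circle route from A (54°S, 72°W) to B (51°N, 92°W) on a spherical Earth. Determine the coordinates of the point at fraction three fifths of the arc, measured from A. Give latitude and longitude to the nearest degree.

≈ (9°N, 84°W)

From cos δ = sin φ₁ sin φ₂ + cos φ₁ cos φ₂ cos Δλ, the central angle is δ ≈ 1.856 rad (106.3°).
Interpolate at f = 3/5 with slerp weights a = sin((1−f)δ)/sin δ ≈ 0.704, b = sin(fδ)/sin δ ≈ 0.935.
p = a·p₁ + b·p₂ ≈ (0.107, -0.982, 0.157); φ = arcsin(p_z) ≈ 9.02°, λ = atan2(p_y, p_x) ≈ -83.76°.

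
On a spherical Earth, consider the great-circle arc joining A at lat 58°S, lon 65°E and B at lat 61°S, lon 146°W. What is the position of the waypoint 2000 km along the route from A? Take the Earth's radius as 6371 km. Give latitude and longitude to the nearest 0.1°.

Write both endpoints as unit vectors p₁, p₂ with components (cos φ cos λ, cos φ sin λ, sin φ).
The central angle between the endpoints is δ = arccos(p₁·p₂) ≈ 1.022 rad (58.6°). The total great-circle distance is δ·R ≈ 1.022 × 6371 ≈ 6512 km, so the target fraction is f = 2000/6512 ≈ 0.307.
Interpolate at f ≈ 0.307 with slerp weights a = sin((1−f)δ)/sin δ ≈ 0.762, b = sin(fδ)/sin δ ≈ 0.362.
p = a·p₁ + b·p₂ ≈ (0.025, 0.268, -0.963); φ = arcsin(p_z) ≈ -74.38°, λ = atan2(p_y, p_x) ≈ 84.61°.

≈ lat 74.4°S, lon 84.6°E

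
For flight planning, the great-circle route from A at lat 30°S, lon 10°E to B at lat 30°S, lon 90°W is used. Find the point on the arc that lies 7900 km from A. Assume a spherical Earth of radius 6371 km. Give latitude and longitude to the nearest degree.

Write both endpoints as unit vectors p₁, p₂ with components (cos φ cos λ, cos φ sin λ, sin φ).
The central angle between the endpoints is δ = arccos(p₁·p₂) ≈ 1.451 rad (83.1°). The total great-circle distance is δ·R ≈ 1.451 × 6371 ≈ 9243 km, so the target fraction is f = 7900/9243 ≈ 0.855.
Interpolate at f ≈ 0.855 with slerp weights a = sin((1−f)δ)/sin δ ≈ 0.211, b = sin(fδ)/sin δ ≈ 0.953.
p = a·p₁ + b·p₂ ≈ (0.180, -0.793, -0.582); φ = arcsin(p_z) ≈ -35.57°, λ = atan2(p_y, p_x) ≈ -77.24°.

≈ lat 36°S, lon 77°W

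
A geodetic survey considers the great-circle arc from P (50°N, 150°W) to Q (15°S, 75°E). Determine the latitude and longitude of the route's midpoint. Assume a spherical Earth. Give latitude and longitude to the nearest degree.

The haversine formula gives a central angle δ ≈ 2.262 rad (129.6°) between the endpoints.
Interpolate at f = 1/2 with slerp weights a = sin((1−f)δ)/sin δ ≈ 1.174, b = sin(fδ)/sin δ ≈ 1.174.
p = a·p₁ + b·p₂ ≈ (-0.360, 0.718, 0.596); φ = arcsin(p_z) ≈ 36.55°, λ = atan2(p_y, p_x) ≈ 116.63°.

≈ (37°N, 117°E)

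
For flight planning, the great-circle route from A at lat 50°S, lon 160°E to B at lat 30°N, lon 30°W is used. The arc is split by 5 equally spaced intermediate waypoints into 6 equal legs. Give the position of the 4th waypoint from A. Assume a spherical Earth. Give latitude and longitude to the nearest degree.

Write both endpoints as unit vectors p₁, p₂ with components (cos φ cos λ, cos φ sin λ, sin φ).
The central angle between the endpoints is δ = arccos(p₁·p₂) ≈ 2.769 rad (158.6°).
Interpolate at f = 4/6 with slerp weights a = sin((1−f)δ)/sin δ ≈ 2.188, b = sin(fδ)/sin δ ≈ 2.641.
p = a·p₁ + b·p₂ ≈ (0.659, -0.663, -0.356); φ = arcsin(p_z) ≈ -20.83°, λ = atan2(p_y, p_x) ≈ -45.15°.

≈ lat 21°S, lon 45°W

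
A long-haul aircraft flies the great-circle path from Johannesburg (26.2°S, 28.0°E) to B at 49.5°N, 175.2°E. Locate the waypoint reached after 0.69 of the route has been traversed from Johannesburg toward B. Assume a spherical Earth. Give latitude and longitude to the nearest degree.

Convert each endpoint to a unit vector on the sphere (x = cos φ cos λ, y = cos φ sin λ, z = sin φ).
The central angle between the endpoints is δ = arccos(p₁·p₂) ≈ 2.542 rad (145.6°).
Interpolate at f = 0.69 with slerp weights a = sin((1−f)δ)/sin δ ≈ 1.256, b = sin(fδ)/sin δ ≈ 1.742.
p = a·p₁ + b·p₂ ≈ (-0.132, 0.624, 0.770); φ = arcsin(p_z) ≈ 50.38°, λ = atan2(p_y, p_x) ≈ 101.98°.

≈ 50°N, 102°E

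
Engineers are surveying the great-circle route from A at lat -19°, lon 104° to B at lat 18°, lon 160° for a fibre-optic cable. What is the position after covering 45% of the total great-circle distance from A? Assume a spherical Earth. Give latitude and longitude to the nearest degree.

≈ lat -2°, lon 129°

The haversine formula gives a central angle δ ≈ 1.157 rad (66.3°) between the endpoints.
Interpolate at f = 0.45 with slerp weights a = sin((1−f)δ)/sin δ ≈ 0.649, b = sin(fδ)/sin δ ≈ 0.543.
p = a·p₁ + b·p₂ ≈ (-0.634, 0.772, -0.043); φ = arcsin(p_z) ≈ -2.49°, λ = atan2(p_y, p_x) ≈ 129.39°.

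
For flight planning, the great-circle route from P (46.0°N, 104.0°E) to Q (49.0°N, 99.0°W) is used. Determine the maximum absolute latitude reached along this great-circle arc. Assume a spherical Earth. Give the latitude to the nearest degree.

≈ 80°N

The great circle lies in the plane with unit normal n̂ = (p₁ × p₂)/|p₁ × p₂|.
Here n̂_z ≈ +0.179; the vertex latitude is φ_max = arccos|n̂_z| ≈ 79.7°.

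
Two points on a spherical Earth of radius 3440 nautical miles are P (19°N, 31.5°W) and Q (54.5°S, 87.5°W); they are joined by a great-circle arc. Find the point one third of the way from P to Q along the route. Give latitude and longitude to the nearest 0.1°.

Convert each endpoint to a unit vector on the sphere (x = cos φ cos λ, y = cos φ sin λ, z = sin φ).
The central angle between the endpoints is δ = arccos(p₁·p₂) ≈ 1.529 rad (87.6°).
Interpolate at f = 1/3 with slerp weights a = sin((1−f)δ)/sin δ ≈ 0.852, b = sin(fδ)/sin δ ≈ 0.488.
p = a·p₁ + b·p₂ ≈ (0.700, -0.704, -0.120); φ = arcsin(p_z) ≈ -6.89°, λ = atan2(p_y, p_x) ≈ -45.20°.

≈ (6.9°S, 45.2°W)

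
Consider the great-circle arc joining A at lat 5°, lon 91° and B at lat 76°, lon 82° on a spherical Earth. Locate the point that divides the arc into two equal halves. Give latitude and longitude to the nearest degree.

Write both endpoints as unit vectors p₁, p₂ with components (cos φ cos λ, cos φ sin λ, sin φ).
The central angle between the endpoints is δ = arccos(p₁·p₂) ≈ 1.242 rad (71.2°).
Interpolate at f = 1/2 with slerp weights a = sin((1−f)δ)/sin δ ≈ 0.615, b = sin(fδ)/sin δ ≈ 0.615.
p = a·p₁ + b·p₂ ≈ (0.010, 0.760, 0.650); φ = arcsin(p_z) ≈ 40.55°, λ = atan2(p_y, p_x) ≈ 89.24°.

≈ lat 41°, lon 89°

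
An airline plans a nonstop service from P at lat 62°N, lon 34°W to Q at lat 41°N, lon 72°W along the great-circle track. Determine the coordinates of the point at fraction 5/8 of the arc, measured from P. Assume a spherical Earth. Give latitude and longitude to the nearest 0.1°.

≈ lat 50.2°N, lon 61.8°W

Convert each endpoint to a unit vector on the sphere (x = cos φ cos λ, y = cos φ sin λ, z = sin φ).
The central angle between the endpoints is δ = arccos(p₁·p₂) ≈ 0.539 rad (30.9°).
Interpolate at f = 5/8 with slerp weights a = sin((1−f)δ)/sin δ ≈ 0.391, b = sin(fδ)/sin δ ≈ 0.644.
p = a·p₁ + b·p₂ ≈ (0.302, -0.565, 0.768); φ = arcsin(p_z) ≈ 50.15°, λ = atan2(p_y, p_x) ≈ -61.84°.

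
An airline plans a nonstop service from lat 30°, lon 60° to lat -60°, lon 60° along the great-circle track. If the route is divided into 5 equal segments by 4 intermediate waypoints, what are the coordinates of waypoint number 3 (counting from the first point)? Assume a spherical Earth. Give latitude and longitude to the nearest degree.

≈ lat -24°, lon 60°

Write both endpoints as unit vectors p₁, p₂ with components (cos φ cos λ, cos φ sin λ, sin φ).
The central angle between the endpoints is δ = arccos(p₁·p₂) ≈ 1.571 rad (90.0°).
Interpolate at f = 3/5 with slerp weights a = sin((1−f)δ)/sin δ ≈ 0.588, b = sin(fδ)/sin δ ≈ 0.809.
p = a·p₁ + b·p₂ ≈ (0.457, 0.791, -0.407); φ = arcsin(p_z) ≈ -24.00°, λ = atan2(p_y, p_x) ≈ 60.00°.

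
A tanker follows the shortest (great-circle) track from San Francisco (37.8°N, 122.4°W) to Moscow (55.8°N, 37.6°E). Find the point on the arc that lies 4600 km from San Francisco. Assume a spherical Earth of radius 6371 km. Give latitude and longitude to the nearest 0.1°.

≈ 76.5°N, 89.3°W

The haversine formula gives a central angle δ ≈ 1.481 rad (84.9°) between the endpoints. The total great-circle distance is δ·R ≈ 1.481 × 6371 ≈ 9436 km, so the target fraction is f = 4600/9436 ≈ 0.487.
Interpolate at f ≈ 0.487 with slerp weights a = sin((1−f)δ)/sin δ ≈ 0.691, b = sin(fδ)/sin δ ≈ 0.664.
p = a·p₁ + b·p₂ ≈ (0.003, -0.233, 0.972); φ = arcsin(p_z) ≈ 76.50°, λ = atan2(p_y, p_x) ≈ -89.28°.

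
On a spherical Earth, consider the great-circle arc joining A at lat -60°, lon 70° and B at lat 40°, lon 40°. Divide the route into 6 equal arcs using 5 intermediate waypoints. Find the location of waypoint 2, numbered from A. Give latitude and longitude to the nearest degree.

≈ lat -27°, lon 56°

From cos δ = sin φ₁ sin φ₂ + cos φ₁ cos φ₂ cos Δλ, the central angle is δ ≈ 1.798 rad (103.0°).
Interpolate at f = 2/6 with slerp weights a = sin((1−f)δ)/sin δ ≈ 0.956, b = sin(fδ)/sin δ ≈ 0.579.
p = a·p₁ + b·p₂ ≈ (0.503, 0.734, -0.456); φ = arcsin(p_z) ≈ -27.12°, λ = atan2(p_y, p_x) ≈ 55.58°.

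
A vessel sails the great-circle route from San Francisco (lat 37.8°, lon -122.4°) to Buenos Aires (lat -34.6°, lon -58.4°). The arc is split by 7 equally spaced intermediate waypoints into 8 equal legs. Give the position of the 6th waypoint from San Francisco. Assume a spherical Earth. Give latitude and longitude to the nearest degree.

≈ lat -17°, lon -76°

Write both endpoints as unit vectors p₁, p₂ with components (cos φ cos λ, cos φ sin λ, sin φ).
The central angle between the endpoints is δ = arccos(p₁·p₂) ≈ 1.634 rad (93.6°).
Interpolate at f = 6/8 with slerp weights a = sin((1−f)δ)/sin δ ≈ 0.398, b = sin(fδ)/sin δ ≈ 0.943.
p = a·p₁ + b·p₂ ≈ (0.238, -0.926, -0.291); φ = arcsin(p_z) ≈ -16.94°, λ = atan2(p_y, p_x) ≈ -75.58°.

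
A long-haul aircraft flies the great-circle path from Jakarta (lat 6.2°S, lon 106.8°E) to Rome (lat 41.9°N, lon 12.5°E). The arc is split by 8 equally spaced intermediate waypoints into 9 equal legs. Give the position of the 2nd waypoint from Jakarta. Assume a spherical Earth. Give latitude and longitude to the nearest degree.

≈ lat 8°N, lon 91°E

From cos δ = sin φ₁ sin φ₂ + cos φ₁ cos φ₂ cos Δλ, the central angle is δ ≈ 1.699 rad (97.3°).
Interpolate at f = 2/9 with slerp weights a = sin((1−f)δ)/sin δ ≈ 0.977, b = sin(fδ)/sin δ ≈ 0.372.
p = a·p₁ + b·p₂ ≈ (-0.011, 0.990, 0.143); φ = arcsin(p_z) ≈ 8.20°, λ = atan2(p_y, p_x) ≈ 90.62°.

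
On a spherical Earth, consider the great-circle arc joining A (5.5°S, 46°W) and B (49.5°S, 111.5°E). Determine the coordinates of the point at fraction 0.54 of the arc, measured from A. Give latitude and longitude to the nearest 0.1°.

≈ (65.1°S, 6.8°W)

Convert each endpoint to a unit vector on the sphere (x = cos φ cos λ, y = cos φ sin λ, z = sin φ).
The central angle between the endpoints is δ = arccos(p₁·p₂) ≈ 2.123 rad (121.6°).
Interpolate at f = 0.54 with slerp weights a = sin((1−f)δ)/sin δ ≈ 0.973, b = sin(fδ)/sin δ ≈ 1.070.
p = a·p₁ + b·p₂ ≈ (0.418, -0.050, -0.907); φ = arcsin(p_z) ≈ -65.10°, λ = atan2(p_y, p_x) ≈ -6.83°.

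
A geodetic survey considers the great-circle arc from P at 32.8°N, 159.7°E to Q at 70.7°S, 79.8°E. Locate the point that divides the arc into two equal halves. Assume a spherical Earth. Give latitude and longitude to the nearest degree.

The haversine formula gives a central angle δ ≈ 2.052 rad (117.6°) between the endpoints.
Interpolate at f = 1/2 with slerp weights a = sin((1−f)δ)/sin δ ≈ 0.965, b = sin(fδ)/sin δ ≈ 0.965.
p = a·p₁ + b·p₂ ≈ (-0.704, 0.595, -0.388); φ = arcsin(p_z) ≈ -22.82°, λ = atan2(p_y, p_x) ≈ 139.79°.

≈ 23°S, 140°E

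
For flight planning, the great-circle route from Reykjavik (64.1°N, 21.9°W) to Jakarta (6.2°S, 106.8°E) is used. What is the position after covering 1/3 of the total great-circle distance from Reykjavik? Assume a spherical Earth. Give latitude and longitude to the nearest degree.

≈ (60°N, 63°E)

From cos δ = sin φ₁ sin φ₂ + cos φ₁ cos φ₂ cos Δλ, the central angle is δ ≈ 1.948 rad (111.6°).
Interpolate at f = 1/3 with slerp weights a = sin((1−f)δ)/sin δ ≈ 1.036, b = sin(fδ)/sin δ ≈ 0.651.
p = a·p₁ + b·p₂ ≈ (0.233, 0.450, 0.862); φ = arcsin(p_z) ≈ 59.53°, λ = atan2(p_y, p_x) ≈ 62.64°.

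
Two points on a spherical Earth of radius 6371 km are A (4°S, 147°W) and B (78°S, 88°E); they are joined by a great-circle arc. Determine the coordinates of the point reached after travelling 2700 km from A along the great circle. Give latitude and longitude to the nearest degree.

≈ (28°S, 152°W)

Convert each endpoint to a unit vector on the sphere (x = cos φ cos λ, y = cos φ sin λ, z = sin φ).
The central angle between the endpoints is δ = arccos(p₁·p₂) ≈ 1.622 rad (92.9°). The total great-circle distance is δ·R ≈ 1.622 × 6371 ≈ 10331 km, so the target fraction is f = 2700/10331 ≈ 0.261.
Interpolate at f ≈ 0.261 with slerp weights a = sin((1−f)δ)/sin δ ≈ 0.932, b = sin(fδ)/sin δ ≈ 0.412.
p = a·p₁ + b·p₂ ≈ (-0.777, -0.421, -0.468); φ = arcsin(p_z) ≈ -27.89°, λ = atan2(p_y, p_x) ≈ -151.55°.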